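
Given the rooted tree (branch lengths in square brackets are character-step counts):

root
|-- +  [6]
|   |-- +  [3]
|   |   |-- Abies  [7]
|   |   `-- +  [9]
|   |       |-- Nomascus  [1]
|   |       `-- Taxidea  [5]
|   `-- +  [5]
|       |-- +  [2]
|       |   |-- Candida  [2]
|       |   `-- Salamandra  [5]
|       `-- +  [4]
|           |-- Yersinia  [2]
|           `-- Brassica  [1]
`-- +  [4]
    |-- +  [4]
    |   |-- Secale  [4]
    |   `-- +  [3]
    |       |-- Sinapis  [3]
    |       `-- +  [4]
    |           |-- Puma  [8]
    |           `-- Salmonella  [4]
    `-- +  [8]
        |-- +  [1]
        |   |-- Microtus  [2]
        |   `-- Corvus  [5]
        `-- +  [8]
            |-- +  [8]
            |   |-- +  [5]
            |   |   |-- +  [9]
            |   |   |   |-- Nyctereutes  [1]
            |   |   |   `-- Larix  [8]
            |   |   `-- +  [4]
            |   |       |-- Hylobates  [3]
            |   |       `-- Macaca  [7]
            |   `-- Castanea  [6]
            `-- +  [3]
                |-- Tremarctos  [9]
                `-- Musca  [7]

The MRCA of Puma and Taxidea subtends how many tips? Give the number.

20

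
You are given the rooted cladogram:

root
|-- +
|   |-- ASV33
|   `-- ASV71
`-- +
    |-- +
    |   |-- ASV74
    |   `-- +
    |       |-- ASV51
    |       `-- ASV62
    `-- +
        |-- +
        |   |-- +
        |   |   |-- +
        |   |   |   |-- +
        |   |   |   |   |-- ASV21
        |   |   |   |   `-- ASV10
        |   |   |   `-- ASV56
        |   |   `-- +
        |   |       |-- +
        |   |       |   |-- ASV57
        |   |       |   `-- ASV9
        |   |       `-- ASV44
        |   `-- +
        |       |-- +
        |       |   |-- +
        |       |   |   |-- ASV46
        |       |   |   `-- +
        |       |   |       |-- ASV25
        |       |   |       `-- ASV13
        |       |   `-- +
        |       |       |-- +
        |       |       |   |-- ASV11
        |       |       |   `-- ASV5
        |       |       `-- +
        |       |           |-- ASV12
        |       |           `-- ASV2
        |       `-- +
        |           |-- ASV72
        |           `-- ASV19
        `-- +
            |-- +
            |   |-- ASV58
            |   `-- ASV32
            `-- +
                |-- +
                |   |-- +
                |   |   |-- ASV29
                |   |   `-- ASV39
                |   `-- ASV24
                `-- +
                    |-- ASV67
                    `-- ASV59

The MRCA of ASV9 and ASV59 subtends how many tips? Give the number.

22

The MRCA of ASV9 and ASV59 is the node subtending (((((ASV21,ASV10),ASV56),((ASV57,ASV9),ASV44)),(((ASV46,(ASV25,ASV13)),((ASV11,ASV5),(ASV12,ASV2))),(ASV72,ASV19))),((ASV58,ASV32),(((ASV29,ASV39),ASV24),(ASV67,ASV59)))).
That clade contains 22 terminal taxa: ASV10, ASV11, ASV12, ASV13, ASV19, ASV2, ASV21, ASV24, ASV25, ASV29, ASV32, ASV39, ASV44, ASV46, ASV5, ASV56, ASV57, ASV58, ASV59, ASV67, ASV72, ASV9.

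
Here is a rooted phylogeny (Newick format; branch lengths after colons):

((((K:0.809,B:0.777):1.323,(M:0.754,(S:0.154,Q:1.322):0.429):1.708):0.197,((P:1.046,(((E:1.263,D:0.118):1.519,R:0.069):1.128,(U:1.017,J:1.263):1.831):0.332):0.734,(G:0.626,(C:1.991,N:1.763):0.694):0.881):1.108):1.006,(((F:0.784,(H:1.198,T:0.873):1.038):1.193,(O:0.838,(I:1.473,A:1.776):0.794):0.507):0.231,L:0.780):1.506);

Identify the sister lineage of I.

I attaches to the tree at the node subtending (I,A).
The other lineage descending from that same node — the sister group — is the single tip A.

A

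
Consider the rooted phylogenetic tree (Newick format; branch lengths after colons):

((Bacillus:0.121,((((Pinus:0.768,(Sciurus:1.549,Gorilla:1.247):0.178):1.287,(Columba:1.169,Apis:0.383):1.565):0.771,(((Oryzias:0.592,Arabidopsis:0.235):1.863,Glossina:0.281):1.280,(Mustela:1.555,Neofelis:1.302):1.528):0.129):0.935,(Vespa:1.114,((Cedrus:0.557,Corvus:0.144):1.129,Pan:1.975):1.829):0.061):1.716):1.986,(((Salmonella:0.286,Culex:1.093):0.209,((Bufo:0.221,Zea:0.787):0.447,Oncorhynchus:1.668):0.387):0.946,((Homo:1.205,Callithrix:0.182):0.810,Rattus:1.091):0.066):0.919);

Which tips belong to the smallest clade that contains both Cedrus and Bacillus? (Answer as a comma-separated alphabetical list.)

Tracing Cedrus: it sits inside (Cedrus,Corvus).
Tracing Bacillus: it sits inside (Bacillus,((((Pinus,(Sciurus,Gorilla)),(Columba,Apis)),(((Oryzias,Arabidopsis),Glossina),(Mustela,Neofelis))),(Vespa,((Cedrus,Corvus),Pan)))).
The smallest clade enclosing both is (Bacillus,((((Pinus,(Sciurus,Gorilla)),(Columba,Apis)),(((Oryzias,Arabidopsis),Glossina),(Mustela,Neofelis))),(Vespa,((Cedrus,Corvus),Pan)))); the answer is its 15 terminal taxa in alphabetical order.

Apis, Arabidopsis, Bacillus, Cedrus, Columba, Corvus, Glossina, Gorilla, Mustela, Neofelis, Oryzias, Pan, Pinus, Sciurus, Vespa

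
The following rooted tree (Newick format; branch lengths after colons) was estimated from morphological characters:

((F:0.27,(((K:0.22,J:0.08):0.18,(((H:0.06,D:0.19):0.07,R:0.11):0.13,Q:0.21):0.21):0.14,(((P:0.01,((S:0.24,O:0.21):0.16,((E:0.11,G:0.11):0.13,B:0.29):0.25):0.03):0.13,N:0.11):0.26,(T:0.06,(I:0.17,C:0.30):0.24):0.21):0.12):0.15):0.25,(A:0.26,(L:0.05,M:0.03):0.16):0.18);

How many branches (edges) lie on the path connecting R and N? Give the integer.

7

The MRCA of R and N is the node subtending (((K,J),(((H,D),R),Q)),(((P,((S,O),((E,G),B))),N),(T,(I,C)))).
From R up to that node: 4 branches. From N up to the same node: 3 branches. Total: 4 + 3 = 7.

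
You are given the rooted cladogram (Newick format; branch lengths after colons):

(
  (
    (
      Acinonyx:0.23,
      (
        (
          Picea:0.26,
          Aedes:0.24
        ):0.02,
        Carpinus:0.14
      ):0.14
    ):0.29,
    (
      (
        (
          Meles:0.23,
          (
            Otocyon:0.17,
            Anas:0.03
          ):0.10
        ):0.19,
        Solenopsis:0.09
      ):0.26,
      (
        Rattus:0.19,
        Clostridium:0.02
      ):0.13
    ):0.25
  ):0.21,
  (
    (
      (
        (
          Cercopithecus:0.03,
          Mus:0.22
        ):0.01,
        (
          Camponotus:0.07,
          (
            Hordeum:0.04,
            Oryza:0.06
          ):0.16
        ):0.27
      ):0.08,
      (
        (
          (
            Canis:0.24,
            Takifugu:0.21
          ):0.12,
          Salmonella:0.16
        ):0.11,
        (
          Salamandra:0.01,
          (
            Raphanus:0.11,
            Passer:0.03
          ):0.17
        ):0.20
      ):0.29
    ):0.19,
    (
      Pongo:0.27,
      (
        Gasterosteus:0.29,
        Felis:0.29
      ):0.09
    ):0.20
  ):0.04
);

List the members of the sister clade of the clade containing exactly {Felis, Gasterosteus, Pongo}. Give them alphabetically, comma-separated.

Camponotus, Canis, Cercopithecus, Hordeum, Mus, Oryza, Passer, Raphanus, Salamandra, Salmonella, Takifugu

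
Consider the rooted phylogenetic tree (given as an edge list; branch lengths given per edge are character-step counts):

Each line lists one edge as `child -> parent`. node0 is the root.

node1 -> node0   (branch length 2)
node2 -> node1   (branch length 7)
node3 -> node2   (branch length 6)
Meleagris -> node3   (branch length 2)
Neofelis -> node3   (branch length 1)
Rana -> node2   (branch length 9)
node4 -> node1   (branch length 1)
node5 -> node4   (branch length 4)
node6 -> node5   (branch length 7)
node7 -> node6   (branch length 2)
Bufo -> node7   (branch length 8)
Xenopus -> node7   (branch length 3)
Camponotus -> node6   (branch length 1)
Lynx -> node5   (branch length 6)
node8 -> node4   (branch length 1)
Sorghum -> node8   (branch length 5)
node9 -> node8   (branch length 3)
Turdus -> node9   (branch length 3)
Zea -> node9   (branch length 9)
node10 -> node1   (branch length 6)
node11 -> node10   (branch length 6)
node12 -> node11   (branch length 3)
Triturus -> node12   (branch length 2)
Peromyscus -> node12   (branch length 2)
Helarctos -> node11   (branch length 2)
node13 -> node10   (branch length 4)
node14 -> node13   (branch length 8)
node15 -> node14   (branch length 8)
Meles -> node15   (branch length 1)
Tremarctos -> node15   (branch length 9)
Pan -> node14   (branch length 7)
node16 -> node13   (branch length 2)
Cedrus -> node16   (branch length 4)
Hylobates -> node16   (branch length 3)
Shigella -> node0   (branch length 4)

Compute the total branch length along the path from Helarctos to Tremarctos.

The path runs Helarctos → … → MRCA → … → Tremarctos; the MRCA is the node subtending (((Triturus,Peromyscus),Helarctos),(((Meles,Tremarctos),Pan),(Cedrus,Hylobates))).
Branch lengths along that path: 2 + 6 + 4 + 8 + 8 + 9 = 37.

37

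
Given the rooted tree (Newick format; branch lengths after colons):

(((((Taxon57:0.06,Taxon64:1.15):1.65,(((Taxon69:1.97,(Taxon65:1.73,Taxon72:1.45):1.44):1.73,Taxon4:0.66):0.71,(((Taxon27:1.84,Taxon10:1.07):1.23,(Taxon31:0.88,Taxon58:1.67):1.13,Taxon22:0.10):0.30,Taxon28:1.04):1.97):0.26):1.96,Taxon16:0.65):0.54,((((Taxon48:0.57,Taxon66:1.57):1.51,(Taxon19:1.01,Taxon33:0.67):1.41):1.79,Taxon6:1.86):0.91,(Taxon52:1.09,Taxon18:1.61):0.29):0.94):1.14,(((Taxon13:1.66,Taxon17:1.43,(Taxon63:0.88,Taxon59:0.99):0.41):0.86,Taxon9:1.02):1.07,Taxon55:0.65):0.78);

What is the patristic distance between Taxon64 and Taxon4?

4.43

The path runs Taxon64 → … → MRCA → … → Taxon4; the MRCA is the node subtending ((Taxon57,Taxon64),(((Taxon69,(Taxon65,Taxon72)),Taxon4),(((Taxon27,Taxon10),(Taxon31,Taxon58),Taxon22),Taxon28))).
Branch lengths along that path: 1.15 + 1.65 + 0.26 + 0.71 + 0.66 = 4.43.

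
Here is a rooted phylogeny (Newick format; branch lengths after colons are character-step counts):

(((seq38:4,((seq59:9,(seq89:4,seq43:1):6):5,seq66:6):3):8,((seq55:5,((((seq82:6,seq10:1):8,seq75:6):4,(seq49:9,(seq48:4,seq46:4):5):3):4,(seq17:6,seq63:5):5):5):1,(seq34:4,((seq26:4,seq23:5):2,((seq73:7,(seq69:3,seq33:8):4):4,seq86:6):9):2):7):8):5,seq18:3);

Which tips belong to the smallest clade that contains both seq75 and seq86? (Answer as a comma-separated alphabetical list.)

seq10, seq17, seq23, seq26, seq33, seq34, seq46, seq48, seq49, seq55, seq63, seq69, seq73, seq75, seq82, seq86

Tracing seq75: it sits inside ((seq82,seq10),seq75).
Tracing seq86: it sits inside ((seq73,(seq69,seq33)),seq86).
The smallest clade enclosing both is ((seq55,((((seq82,seq10),seq75),(seq49,(seq48,seq46))),(seq17,seq63))),(seq34,((seq26,seq23),((seq73,(seq69,seq33)),seq86)))); the answer is its 16 terminal taxa in alphabetical order.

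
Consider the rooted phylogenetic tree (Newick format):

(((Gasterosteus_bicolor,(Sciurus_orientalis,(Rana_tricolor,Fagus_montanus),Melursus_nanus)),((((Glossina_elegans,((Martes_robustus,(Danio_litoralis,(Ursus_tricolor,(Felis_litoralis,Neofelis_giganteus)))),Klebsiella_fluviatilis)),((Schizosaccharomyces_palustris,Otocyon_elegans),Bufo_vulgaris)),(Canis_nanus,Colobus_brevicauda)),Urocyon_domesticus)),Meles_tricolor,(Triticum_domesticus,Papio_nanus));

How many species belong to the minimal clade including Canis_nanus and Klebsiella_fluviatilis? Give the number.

The MRCA of Canis_nanus and Klebsiella_fluviatilis is the node subtending (((Glossina_elegans,((Martes_robustus,(Danio_litoralis,(Ursus_tricolor,(Felis_litoralis,Neofelis_giganteus)))),Klebsiella_fluviatilis)),((Schizosaccharomyces_palustris,Otocyon_elegans),Bufo_vulgaris)),(Canis_nanus,Colobus_brevicauda)).
That clade contains 12 terminal taxa: Bufo_vulgaris, Canis_nanus, Colobus_brevicauda, Danio_litoralis, Felis_litoralis, Glossina_elegans, Klebsiella_fluviatilis, Martes_robustus, Neofelis_giganteus, Otocyon_elegans, Schizosaccharomyces_palustris, Ursus_tricolor.

12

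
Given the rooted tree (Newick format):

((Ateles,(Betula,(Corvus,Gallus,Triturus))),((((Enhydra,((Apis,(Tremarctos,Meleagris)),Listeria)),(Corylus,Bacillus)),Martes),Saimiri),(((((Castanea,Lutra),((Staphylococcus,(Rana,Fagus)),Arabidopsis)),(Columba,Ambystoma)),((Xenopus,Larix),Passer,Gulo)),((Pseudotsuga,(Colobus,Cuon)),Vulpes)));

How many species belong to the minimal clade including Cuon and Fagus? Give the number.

16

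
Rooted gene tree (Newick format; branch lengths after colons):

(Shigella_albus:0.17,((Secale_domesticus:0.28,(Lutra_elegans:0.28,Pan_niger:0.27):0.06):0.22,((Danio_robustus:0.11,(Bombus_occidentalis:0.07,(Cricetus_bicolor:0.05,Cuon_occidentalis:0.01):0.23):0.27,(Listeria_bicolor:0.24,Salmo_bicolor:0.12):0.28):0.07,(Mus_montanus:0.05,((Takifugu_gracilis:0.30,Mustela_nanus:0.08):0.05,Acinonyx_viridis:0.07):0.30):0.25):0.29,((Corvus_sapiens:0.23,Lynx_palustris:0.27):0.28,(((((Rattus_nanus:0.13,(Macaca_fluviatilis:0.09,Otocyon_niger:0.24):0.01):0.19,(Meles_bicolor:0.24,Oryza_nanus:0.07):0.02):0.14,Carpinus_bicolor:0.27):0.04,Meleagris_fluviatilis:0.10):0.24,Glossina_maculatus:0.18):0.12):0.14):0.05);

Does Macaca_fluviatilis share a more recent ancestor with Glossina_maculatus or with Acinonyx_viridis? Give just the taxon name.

Glossina_maculatus

The MRCA of Macaca_fluviatilis and Glossina_maculatus subtends (((((Rattus_nanus,(Macaca_fluviatilis,Otocyon_niger)),(Meles_bicolor,Oryza_nanus)),Carpinus_bicolor),Meleagris_fluviatilis),Glossina_maculatus) (8 taxa).
The MRCA of Macaca_fluviatilis and Acinonyx_viridis subtends ((Secale_domesticus,(Lutra_elegans,Pan_niger)),((Danio_robustus,(Bombus_occidentalis,(Cricetus_bicolor,Cuon_occidentalis)),(Listeria_bicolor,Salmo_bicolor)),(Mus_montanus,((Takifugu_gracilis,Mustela_nanus),Acinonyx_viridis))),((Corvus_sapiens,Lynx_palustris),(((((Rattus_nanus,(Macaca_fluviatilis,Otocyon_niger)),(Meles_bicolor,Oryza_nanus)),Carpinus_bicolor),Meleagris_fluviatilis),Glossina_maculatus))) (23 taxa).
The first is nested inside the second, so Macaca_fluviatilis shares a more recent common ancestor with Glossina_maculatus.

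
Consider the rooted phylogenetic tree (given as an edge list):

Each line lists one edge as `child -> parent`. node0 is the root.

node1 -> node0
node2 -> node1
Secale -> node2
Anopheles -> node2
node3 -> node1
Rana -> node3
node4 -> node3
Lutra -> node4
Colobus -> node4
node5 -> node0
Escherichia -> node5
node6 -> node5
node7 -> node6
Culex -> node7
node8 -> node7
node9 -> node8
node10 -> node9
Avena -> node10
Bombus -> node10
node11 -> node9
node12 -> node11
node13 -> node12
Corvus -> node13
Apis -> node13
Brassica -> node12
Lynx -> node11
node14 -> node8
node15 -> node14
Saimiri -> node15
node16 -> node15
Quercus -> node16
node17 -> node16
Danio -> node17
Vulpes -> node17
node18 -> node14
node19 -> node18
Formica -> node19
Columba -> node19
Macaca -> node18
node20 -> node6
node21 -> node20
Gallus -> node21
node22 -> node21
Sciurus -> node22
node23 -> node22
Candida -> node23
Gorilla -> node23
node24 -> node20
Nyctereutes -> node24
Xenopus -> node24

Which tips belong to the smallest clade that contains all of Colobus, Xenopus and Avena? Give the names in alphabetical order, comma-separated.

Anopheles, Apis, Avena, Bombus, Brassica, Candida, Colobus, Columba, Corvus, Culex, Danio, Escherichia, Formica, Gallus, Gorilla, Lutra, Lynx, Macaca, Nyctereutes, Quercus, Rana, Saimiri, Sciurus, Secale, Vulpes, Xenopus

Tracing Colobus: it sits inside (Lutra,Colobus).
Tracing Xenopus: it sits inside (Nyctereutes,Xenopus).
Tracing Avena: it sits inside (Avena,Bombus).
The smallest clade enclosing all 3 is the whole tree (their MRCA is the root), so the answer is all 26 tips in alphabetical order.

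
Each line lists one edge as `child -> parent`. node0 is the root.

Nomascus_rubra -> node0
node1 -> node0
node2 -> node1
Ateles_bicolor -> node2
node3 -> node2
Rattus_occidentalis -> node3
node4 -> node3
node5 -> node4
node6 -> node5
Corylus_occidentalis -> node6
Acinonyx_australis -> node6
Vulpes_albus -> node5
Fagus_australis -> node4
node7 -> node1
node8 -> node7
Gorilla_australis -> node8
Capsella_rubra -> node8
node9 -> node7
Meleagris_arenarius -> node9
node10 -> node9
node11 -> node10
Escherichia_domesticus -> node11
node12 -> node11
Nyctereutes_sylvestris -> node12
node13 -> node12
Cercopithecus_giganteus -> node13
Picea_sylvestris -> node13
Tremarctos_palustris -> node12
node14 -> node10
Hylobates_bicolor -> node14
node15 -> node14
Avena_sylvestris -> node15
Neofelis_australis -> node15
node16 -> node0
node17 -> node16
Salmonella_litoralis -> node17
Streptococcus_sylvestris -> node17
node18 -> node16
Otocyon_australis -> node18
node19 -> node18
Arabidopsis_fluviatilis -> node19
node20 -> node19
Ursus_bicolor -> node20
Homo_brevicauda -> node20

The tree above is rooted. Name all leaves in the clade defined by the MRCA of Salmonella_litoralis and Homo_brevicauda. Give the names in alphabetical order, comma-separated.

Arabidopsis_fluviatilis, Homo_brevicauda, Otocyon_australis, Salmonella_litoralis, Streptococcus_sylvestris, Ursus_bicolor

Tracing Salmonella_litoralis: it sits inside (Salmonella_litoralis,Streptococcus_sylvestris).
Tracing Homo_brevicauda: it sits inside (Ursus_bicolor,Homo_brevicauda).
The smallest clade enclosing both is ((Salmonella_litoralis,Streptococcus_sylvestris),(Otocyon_australis,(Arabidopsis_fluviatilis,(Ursus_bicolor,Homo_brevicauda)))); the answer is its 6 terminal taxa in alphabetical order.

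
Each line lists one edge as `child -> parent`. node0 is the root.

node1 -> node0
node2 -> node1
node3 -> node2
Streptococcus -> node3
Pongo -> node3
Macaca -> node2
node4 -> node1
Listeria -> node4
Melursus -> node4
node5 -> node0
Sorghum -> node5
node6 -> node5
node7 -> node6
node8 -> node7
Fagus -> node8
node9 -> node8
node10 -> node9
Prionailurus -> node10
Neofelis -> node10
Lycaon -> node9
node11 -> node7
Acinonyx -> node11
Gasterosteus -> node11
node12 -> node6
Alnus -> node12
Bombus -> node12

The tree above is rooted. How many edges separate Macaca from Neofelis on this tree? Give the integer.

10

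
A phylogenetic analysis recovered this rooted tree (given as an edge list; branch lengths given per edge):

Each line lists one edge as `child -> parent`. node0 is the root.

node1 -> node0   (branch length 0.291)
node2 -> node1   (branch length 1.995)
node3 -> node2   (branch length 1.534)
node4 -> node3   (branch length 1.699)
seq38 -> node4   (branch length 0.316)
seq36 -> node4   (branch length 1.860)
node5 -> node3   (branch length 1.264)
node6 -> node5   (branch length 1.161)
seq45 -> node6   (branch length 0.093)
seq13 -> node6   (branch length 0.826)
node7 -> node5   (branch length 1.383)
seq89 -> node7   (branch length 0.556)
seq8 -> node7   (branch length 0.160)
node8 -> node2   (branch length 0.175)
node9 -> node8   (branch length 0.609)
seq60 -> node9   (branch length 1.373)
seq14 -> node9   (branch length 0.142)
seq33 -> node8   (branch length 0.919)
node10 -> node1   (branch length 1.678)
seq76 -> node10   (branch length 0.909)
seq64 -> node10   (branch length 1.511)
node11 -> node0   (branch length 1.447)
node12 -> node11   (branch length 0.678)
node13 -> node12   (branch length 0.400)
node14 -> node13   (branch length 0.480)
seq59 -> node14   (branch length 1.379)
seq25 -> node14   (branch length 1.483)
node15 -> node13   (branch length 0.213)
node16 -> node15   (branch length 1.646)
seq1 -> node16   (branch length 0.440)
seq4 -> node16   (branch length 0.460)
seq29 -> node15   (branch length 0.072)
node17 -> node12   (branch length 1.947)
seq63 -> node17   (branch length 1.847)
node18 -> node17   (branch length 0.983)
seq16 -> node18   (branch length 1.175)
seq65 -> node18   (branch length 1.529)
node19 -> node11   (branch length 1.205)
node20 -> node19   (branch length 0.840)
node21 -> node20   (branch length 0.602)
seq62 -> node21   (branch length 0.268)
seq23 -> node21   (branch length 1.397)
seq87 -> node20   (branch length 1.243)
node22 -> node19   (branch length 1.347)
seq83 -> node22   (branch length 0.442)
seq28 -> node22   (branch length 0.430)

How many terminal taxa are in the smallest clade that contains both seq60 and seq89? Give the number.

9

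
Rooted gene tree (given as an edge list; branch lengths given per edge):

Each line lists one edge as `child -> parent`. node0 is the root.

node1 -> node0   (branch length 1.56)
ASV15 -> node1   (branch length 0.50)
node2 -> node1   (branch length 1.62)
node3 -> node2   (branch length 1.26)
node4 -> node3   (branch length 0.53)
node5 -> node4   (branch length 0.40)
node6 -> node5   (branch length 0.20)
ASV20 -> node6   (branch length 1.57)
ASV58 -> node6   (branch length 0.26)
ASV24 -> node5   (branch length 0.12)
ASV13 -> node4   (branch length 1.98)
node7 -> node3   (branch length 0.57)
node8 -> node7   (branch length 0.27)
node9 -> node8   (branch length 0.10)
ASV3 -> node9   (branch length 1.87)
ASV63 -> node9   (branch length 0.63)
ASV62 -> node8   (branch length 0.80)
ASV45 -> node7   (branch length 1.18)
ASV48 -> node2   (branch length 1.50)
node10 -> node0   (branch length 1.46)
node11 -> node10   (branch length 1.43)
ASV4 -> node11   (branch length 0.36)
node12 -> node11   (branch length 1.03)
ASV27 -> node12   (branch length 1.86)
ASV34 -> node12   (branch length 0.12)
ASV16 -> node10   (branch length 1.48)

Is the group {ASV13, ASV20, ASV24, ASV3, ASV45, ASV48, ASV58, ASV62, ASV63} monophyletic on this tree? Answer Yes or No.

The most recent common ancestor of these taxa subtends (((((ASV20,ASV58),ASV24),ASV13),(((ASV3,ASV63),ASV62),ASV45)),ASV48).
That clade has exactly 9 tips — every listed taxon and nothing else — so the group is monophyletic.

Yes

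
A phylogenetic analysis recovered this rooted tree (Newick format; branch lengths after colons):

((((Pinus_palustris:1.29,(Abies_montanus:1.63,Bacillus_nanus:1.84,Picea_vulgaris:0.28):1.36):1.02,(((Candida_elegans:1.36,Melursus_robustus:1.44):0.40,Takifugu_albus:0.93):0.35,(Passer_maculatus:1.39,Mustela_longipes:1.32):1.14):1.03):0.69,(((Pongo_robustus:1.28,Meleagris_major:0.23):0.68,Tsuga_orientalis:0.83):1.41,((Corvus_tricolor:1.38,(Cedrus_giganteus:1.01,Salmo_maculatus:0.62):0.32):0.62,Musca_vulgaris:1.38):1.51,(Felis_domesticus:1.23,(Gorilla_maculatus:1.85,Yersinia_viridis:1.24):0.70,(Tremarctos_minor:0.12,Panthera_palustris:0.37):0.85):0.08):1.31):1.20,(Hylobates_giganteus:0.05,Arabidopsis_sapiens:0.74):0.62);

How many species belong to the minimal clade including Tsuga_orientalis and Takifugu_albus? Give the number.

21

The MRCA of Tsuga_orientalis and Takifugu_albus is the node subtending (((Pinus_palustris,(Abies_montanus,Bacillus_nanus,Picea_vulgaris)),(((Candida_elegans,Melursus_robustus),Takifugu_albus),(Passer_maculatus,Mustela_longipes))),(((Pongo_robustus,Meleagris_major),Tsuga_orientalis),((Corvus_tricolor,(Cedrus_giganteus,Salmo_maculatus)),Musca_vulgaris),(Felis_domesticus,(Gorilla_maculatus,Yersinia_viridis),(Tremarctos_minor,Panthera_palustris)))).
That clade contains 21 terminal taxa: Abies_montanus, Bacillus_nanus, Candida_elegans, Cedrus_giganteus, Corvus_tricolor, Felis_domesticus, Gorilla_maculatus, Meleagris_major, Melursus_robustus, Musca_vulgaris, Mustela_longipes, Panthera_palustris, Passer_maculatus, Picea_vulgaris, Pinus_palustris, Pongo_robustus, Salmo_maculatus, Takifugu_albus, Tremarctos_minor, Tsuga_orientalis, Yersinia_viridis.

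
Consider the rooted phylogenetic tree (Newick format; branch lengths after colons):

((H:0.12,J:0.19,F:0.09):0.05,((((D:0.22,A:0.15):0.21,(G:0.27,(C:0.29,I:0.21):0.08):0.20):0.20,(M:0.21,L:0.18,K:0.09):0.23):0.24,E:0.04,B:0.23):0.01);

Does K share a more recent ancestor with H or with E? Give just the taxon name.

The MRCA of K and E subtends ((((D,A),(G,(C,I))),(M,L,K)),E,B) (10 taxa).
The MRCA of K and H is the root, subtending the entire tree (13 taxa).
The first is nested inside the second, so K shares a more recent common ancestor with E.

E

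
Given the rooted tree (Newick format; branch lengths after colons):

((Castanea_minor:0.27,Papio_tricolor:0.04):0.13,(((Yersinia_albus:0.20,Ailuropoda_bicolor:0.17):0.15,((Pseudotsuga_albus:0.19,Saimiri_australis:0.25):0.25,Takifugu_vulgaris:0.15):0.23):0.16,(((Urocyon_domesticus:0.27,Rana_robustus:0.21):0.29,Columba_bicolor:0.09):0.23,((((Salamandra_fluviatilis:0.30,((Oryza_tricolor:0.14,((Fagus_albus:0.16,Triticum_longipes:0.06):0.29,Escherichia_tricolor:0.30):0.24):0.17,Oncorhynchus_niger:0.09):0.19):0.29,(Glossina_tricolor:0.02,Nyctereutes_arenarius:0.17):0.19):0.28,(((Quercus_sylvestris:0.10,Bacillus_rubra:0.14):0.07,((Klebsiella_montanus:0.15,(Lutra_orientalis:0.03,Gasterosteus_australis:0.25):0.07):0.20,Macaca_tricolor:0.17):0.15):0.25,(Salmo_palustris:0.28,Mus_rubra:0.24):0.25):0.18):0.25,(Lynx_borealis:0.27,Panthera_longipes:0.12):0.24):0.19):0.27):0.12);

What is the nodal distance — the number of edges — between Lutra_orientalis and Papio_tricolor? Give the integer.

The MRCA of Lutra_orientalis and Papio_tricolor is the root of the tree.
From Lutra_orientalis up to that node: 10 branches. From Papio_tricolor up to the same node: 2 branches. Total: 10 + 2 = 12.

12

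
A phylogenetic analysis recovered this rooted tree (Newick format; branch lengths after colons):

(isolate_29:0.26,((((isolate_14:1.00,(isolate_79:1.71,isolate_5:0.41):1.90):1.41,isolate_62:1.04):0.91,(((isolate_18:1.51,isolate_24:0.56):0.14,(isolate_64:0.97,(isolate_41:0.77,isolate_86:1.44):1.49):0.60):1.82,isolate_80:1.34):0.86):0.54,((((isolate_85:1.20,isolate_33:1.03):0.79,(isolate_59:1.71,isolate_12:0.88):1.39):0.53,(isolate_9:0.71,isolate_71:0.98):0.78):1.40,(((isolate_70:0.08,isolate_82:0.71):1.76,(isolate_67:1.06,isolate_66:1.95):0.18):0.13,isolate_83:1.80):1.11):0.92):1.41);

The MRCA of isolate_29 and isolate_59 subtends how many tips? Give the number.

The MRCA of isolate_29 and isolate_59 is the root, so the clade is the entire tree.
That clade contains 22 terminal taxa: isolate_12, isolate_14, isolate_18, isolate_24, isolate_29, isolate_33, isolate_41, isolate_5, isolate_59, isolate_62, isolate_64, isolate_66, isolate_67, isolate_70, isolate_71, isolate_79, isolate_80, isolate_82, isolate_83, isolate_85, isolate_86, isolate_9.

22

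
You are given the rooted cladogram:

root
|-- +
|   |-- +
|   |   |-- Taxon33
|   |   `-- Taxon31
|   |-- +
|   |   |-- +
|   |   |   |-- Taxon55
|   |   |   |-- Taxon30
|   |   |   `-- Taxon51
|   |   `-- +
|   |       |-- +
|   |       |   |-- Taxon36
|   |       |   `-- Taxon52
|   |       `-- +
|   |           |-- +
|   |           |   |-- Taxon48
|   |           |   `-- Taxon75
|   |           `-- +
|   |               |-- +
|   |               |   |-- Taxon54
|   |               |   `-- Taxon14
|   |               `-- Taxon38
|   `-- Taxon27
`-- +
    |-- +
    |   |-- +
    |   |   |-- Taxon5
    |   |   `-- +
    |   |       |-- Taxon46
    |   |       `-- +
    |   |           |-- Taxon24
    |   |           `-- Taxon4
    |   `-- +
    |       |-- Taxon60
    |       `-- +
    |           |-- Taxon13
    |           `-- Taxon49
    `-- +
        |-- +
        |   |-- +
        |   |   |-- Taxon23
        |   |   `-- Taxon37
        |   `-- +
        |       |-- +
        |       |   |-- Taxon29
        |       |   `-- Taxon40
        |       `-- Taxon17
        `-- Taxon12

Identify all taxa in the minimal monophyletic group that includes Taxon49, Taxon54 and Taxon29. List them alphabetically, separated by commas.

Tracing Taxon49: it sits inside (Taxon13,Taxon49).
Tracing Taxon54: it sits inside (Taxon54,Taxon14).
Tracing Taxon29: it sits inside (Taxon29,Taxon40).
The smallest clade enclosing all 3 is the whole tree (their MRCA is the root), so the answer is all 26 tips in alphabetical order.

Taxon12, Taxon13, Taxon14, Taxon17, Taxon23, Taxon24, Taxon27, Taxon29, Taxon30, Taxon31, Taxon33, Taxon36, Taxon37, Taxon38, Taxon4, Taxon40, Taxon46, Taxon48, Taxon49, Taxon5, Taxon51, Taxon52, Taxon54, Taxon55, Taxon60, Taxon75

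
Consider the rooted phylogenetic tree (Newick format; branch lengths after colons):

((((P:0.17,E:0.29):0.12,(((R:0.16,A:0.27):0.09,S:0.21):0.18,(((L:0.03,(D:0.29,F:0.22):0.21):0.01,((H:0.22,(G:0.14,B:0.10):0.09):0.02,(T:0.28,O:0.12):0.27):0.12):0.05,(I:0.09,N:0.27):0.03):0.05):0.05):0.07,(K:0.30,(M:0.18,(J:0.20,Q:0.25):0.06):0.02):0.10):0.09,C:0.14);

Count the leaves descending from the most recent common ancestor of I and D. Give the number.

The MRCA of I and D is the node subtending (((L,(D,F)),((H,(G,B)),(T,O))),(I,N)).
That clade contains 10 terminal taxa: B, D, F, G, H, I, L, N, O, T.

10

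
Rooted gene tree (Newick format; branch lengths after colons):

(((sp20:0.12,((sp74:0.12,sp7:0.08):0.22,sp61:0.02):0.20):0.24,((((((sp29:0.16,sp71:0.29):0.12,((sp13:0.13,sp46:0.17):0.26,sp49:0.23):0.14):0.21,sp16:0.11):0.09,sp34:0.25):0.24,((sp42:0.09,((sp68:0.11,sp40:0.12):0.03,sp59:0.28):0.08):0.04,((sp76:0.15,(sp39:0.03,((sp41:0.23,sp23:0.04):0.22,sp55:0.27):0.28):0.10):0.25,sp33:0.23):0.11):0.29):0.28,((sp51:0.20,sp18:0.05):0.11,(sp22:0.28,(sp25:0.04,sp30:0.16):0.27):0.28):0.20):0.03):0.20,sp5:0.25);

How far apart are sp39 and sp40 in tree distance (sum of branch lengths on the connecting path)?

The path runs sp39 → … → MRCA → … → sp40; the MRCA is the node subtending ((sp42,((sp68,sp40),sp59)),((sp76,(sp39,((sp41,sp23),sp55))),sp33)).
Branch lengths along that path: 0.03 + 0.10 + 0.25 + 0.11 + 0.04 + 0.08 + 0.03 + 0.12 = 0.76.

0.76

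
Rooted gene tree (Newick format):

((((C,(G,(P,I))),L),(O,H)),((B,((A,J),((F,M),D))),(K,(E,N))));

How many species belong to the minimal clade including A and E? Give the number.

The MRCA of A and E is the node subtending ((B,((A,J),((F,M),D))),(K,(E,N))).
That clade contains 9 terminal taxa: A, B, D, E, F, J, K, M, N.

9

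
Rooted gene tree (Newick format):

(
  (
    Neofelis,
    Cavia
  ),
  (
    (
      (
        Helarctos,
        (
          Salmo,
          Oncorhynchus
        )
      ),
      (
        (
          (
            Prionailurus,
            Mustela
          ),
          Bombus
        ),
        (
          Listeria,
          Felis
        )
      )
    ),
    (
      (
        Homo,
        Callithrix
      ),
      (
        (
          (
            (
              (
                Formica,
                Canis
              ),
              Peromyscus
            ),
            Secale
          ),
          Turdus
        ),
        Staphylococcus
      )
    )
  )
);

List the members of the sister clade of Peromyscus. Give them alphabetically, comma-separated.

Peromyscus attaches to the tree at the node subtending ((Formica,Canis),Peromyscus).
The other lineage descending from that same node — the sister group — is (Formica,Canis); its 2 tips in alphabetical order are the answer.

Canis, Formica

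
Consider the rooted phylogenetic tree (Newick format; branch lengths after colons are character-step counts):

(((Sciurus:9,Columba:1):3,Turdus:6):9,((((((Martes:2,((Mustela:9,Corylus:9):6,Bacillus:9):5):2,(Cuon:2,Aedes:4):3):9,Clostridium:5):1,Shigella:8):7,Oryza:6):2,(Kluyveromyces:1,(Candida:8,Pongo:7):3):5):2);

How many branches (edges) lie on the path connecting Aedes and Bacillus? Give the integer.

The MRCA of Aedes and Bacillus is the node subtending ((Martes,((Mustela,Corylus),Bacillus)),(Cuon,Aedes)).
From Aedes up to that node: 2 branches. From Bacillus up to the same node: 3 branches. Total: 2 + 3 = 5.

5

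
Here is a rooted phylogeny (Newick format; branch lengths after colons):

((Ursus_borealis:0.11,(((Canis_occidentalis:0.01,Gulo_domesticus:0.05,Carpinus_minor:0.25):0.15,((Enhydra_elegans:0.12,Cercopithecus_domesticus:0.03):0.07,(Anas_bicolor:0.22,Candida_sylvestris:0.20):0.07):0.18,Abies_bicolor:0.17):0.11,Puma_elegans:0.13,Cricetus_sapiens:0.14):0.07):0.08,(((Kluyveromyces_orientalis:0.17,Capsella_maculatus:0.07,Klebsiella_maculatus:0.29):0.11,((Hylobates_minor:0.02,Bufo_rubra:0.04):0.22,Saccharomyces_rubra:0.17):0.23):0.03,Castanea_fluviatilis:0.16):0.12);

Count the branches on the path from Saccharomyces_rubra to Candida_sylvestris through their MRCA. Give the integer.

10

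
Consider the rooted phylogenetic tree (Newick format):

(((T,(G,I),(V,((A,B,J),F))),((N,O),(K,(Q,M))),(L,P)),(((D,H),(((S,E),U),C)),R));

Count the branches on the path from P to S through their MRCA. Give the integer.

9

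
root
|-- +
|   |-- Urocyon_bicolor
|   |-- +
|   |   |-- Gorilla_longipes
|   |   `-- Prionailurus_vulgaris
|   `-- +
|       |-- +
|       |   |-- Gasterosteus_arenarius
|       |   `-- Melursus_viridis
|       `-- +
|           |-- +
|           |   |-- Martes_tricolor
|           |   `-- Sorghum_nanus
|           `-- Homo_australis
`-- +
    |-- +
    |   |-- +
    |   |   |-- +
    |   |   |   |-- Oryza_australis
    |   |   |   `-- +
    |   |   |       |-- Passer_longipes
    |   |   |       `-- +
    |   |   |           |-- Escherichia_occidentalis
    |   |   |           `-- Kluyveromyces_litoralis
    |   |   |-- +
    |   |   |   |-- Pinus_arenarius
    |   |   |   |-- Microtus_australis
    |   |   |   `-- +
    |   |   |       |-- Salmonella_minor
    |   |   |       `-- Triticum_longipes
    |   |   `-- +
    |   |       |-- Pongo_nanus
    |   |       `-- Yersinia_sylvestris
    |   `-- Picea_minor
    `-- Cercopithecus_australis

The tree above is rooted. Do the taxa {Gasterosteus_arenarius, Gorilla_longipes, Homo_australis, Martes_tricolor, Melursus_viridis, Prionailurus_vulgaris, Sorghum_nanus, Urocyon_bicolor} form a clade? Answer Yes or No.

Yes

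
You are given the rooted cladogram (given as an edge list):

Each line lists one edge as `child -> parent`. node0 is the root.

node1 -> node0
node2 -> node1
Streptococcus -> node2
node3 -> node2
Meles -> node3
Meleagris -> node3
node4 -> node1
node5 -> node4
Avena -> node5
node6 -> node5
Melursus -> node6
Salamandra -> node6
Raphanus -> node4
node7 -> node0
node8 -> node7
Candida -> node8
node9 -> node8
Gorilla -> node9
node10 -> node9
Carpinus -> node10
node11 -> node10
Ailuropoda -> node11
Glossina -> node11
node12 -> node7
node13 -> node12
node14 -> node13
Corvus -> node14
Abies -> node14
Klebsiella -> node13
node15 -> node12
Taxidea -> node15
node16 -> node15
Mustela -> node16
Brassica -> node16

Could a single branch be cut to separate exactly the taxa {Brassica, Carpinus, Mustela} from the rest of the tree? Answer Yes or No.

The MRCA of the listed taxa subtends ((Candida,(Gorilla,(Carpinus,(Ailuropoda,Glossina)))),(((Corvus,Abies),Klebsiella),(Taxidea,(Mustela,Brassica)))).
That clade also contains Abies, Ailuropoda, Candida, Corvus, Glossina, Gorilla, Klebsiella, Taxidea, which are not in the proposed group, so the group is not monophyletic.

No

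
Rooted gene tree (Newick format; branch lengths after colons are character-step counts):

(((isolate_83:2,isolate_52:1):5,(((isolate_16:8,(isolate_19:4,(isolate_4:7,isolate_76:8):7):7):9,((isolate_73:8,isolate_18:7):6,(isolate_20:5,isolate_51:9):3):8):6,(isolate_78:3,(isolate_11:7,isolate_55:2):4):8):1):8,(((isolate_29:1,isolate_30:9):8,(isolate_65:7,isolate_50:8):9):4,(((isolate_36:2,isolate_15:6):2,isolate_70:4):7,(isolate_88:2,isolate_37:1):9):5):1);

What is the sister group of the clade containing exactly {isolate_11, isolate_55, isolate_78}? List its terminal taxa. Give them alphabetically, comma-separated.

isolate_16, isolate_18, isolate_19, isolate_20, isolate_4, isolate_51, isolate_73, isolate_76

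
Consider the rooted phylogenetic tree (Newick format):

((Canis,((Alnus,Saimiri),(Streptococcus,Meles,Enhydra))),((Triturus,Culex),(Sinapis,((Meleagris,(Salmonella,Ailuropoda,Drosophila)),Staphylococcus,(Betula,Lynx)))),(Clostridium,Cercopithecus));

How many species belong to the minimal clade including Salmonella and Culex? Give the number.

10

The MRCA of Salmonella and Culex is the node subtending ((Triturus,Culex),(Sinapis,((Meleagris,(Salmonella,Ailuropoda,Drosophila)),Staphylococcus,(Betula,Lynx)))).
That clade contains 10 terminal taxa: Ailuropoda, Betula, Culex, Drosophila, Lynx, Meleagris, Salmonella, Sinapis, Staphylococcus, Triturus.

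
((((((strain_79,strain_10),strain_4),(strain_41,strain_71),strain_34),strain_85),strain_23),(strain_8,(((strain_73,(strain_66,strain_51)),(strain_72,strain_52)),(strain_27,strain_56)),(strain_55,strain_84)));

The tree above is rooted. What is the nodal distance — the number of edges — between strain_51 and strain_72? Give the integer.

5

The MRCA of strain_51 and strain_72 is the node subtending ((strain_73,(strain_66,strain_51)),(strain_72,strain_52)).
From strain_51 up to that node: 3 branches. From strain_72 up to the same node: 2 branches. Total: 3 + 2 = 5.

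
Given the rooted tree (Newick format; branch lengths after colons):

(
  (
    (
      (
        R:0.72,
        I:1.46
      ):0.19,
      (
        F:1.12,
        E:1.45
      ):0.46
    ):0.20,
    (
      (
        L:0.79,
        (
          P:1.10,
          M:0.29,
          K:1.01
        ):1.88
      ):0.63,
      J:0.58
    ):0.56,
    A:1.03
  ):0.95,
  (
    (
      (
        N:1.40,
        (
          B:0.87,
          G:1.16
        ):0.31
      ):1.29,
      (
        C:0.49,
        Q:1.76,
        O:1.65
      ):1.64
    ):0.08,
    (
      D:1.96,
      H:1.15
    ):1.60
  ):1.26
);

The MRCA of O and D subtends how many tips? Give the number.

8

The MRCA of O and D is the node subtending (((N,(B,G)),(C,Q,O)),(D,H)).
That clade contains 8 terminal taxa: B, C, D, G, H, N, O, Q.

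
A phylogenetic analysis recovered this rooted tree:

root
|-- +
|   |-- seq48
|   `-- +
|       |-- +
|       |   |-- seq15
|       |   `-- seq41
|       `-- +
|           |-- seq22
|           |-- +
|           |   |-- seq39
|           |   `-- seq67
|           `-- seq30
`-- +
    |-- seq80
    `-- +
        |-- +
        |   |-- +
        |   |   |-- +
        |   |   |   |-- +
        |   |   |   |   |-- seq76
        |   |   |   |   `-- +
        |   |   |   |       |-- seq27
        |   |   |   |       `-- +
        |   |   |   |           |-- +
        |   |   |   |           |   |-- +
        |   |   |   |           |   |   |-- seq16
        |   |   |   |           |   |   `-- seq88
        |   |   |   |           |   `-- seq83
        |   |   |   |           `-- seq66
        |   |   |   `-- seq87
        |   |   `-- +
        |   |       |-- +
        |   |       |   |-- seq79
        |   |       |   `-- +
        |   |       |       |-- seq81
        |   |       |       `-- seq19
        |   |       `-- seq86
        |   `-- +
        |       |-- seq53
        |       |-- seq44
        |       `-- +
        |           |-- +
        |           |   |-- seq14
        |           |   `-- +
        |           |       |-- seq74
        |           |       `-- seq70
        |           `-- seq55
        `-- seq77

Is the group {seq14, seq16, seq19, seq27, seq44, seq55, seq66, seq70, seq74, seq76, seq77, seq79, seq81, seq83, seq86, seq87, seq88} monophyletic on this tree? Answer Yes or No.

No

The MRCA of the listed taxa subtends (((((seq76,(seq27,(((seq16,seq88),seq83),seq66))),seq87),((seq79,(seq81,seq19)),seq86)),(seq53,seq44,((seq14,(seq74,seq70)),seq55))),seq77).
That clade also contains seq53, which is not in the proposed group, so the group is not monophyletic.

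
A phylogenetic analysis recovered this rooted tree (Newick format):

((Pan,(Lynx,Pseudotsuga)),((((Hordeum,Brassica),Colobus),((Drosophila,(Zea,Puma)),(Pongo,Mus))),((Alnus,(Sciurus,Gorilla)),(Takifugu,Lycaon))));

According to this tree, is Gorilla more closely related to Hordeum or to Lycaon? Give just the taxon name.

The MRCA of Gorilla and Lycaon subtends ((Alnus,(Sciurus,Gorilla)),(Takifugu,Lycaon)) (5 taxa).
The MRCA of Gorilla and Hordeum subtends ((((Hordeum,Brassica),Colobus),((Drosophila,(Zea,Puma)),(Pongo,Mus))),((Alnus,(Sciurus,Gorilla)),(Takifugu,Lycaon))) (13 taxa).
The first is nested inside the second, so Gorilla shares a more recent common ancestor with Lycaon.

Lycaon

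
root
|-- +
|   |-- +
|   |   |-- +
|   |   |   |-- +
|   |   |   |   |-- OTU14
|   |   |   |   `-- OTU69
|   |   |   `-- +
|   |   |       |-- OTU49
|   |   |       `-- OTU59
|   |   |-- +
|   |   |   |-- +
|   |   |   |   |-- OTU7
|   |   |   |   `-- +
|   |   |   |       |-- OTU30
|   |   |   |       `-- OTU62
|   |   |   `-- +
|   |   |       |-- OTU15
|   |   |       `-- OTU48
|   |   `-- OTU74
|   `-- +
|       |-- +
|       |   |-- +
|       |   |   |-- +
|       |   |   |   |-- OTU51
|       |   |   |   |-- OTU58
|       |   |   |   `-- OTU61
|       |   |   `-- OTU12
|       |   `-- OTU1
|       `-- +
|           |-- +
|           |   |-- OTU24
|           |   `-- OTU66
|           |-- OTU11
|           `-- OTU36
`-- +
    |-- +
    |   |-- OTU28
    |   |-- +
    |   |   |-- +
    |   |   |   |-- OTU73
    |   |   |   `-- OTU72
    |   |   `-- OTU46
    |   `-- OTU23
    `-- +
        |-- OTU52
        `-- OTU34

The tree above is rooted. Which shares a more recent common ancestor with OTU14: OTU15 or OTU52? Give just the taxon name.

OTU15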